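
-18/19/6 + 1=16/19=0.84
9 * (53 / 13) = 36.69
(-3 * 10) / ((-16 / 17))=255 / 8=31.88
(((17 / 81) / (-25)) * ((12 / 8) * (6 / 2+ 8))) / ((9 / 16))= -1496 / 6075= -0.25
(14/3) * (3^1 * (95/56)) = 95/4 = 23.75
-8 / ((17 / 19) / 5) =-760 / 17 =-44.71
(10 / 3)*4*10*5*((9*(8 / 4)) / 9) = 4000 / 3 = 1333.33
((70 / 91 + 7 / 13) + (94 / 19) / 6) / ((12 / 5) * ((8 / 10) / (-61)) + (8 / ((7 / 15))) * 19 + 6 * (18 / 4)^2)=33733000 / 7074588573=0.00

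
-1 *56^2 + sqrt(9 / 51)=-3136 + sqrt(51) / 17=-3135.58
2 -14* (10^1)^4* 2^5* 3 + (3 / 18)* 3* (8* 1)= -13439994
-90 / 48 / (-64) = 15 / 512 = 0.03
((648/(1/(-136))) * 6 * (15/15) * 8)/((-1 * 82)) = 51587.12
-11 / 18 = -0.61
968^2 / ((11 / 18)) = 1533312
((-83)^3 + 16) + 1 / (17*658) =-571771.00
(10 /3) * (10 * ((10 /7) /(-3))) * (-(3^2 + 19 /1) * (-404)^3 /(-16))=16484816000 /9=1831646222.22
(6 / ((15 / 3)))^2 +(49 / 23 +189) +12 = 117628 / 575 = 204.57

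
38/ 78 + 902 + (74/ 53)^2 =99081937/ 109551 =904.44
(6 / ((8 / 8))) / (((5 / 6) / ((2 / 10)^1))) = 1.44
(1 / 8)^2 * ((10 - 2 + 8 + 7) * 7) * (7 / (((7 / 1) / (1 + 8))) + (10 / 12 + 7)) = 42.35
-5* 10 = -50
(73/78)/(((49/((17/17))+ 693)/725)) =52925/57876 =0.91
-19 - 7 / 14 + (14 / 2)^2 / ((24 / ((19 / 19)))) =-419 / 24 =-17.46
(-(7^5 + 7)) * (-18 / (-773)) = -302652 / 773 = -391.53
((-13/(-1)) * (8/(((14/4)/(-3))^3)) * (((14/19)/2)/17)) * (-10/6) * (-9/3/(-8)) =14040/15827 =0.89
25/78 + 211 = 16483/78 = 211.32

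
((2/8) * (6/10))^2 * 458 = 10.30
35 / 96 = 0.36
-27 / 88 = -0.31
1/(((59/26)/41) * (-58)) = -533/1711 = -0.31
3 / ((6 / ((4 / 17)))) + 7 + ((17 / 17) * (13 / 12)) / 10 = 14741 / 2040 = 7.23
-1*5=-5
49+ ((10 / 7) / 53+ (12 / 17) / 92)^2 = 1031117222858 / 21042693721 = 49.00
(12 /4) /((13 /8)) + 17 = 245 /13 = 18.85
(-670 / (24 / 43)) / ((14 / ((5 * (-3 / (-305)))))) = -14405 / 3416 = -4.22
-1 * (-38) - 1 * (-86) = 124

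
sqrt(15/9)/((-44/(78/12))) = -13 * sqrt(15)/264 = -0.19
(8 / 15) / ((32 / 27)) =9 / 20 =0.45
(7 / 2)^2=49 / 4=12.25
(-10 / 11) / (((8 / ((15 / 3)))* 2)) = -0.28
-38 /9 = -4.22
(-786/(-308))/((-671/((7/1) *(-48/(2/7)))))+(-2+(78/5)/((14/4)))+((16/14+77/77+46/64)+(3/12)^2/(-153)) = 1769088293/180686880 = 9.79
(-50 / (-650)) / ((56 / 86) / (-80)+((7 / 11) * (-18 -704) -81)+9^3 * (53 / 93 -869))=-293260 / 2415623132091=-0.00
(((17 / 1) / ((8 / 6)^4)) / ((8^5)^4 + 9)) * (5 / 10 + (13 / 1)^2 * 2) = 932229 / 590295810358705656320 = 0.00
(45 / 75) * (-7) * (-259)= 5439 / 5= 1087.80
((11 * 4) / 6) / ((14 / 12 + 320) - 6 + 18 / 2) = 44 / 1945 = 0.02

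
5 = 5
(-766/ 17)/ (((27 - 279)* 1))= 383/ 2142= 0.18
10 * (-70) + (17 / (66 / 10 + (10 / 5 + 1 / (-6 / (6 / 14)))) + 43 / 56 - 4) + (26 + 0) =-22574585 / 33432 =-675.24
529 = 529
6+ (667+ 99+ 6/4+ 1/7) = 10831/14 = 773.64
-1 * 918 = -918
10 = 10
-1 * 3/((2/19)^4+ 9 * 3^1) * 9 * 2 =-7037334/3518683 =-2.00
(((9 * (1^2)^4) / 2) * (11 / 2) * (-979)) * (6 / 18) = -32307 / 4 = -8076.75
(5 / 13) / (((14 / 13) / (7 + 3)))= 25 / 7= 3.57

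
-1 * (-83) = 83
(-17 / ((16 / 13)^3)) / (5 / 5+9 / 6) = -3.65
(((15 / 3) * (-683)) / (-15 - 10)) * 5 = 683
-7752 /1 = -7752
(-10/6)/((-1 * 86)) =5/258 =0.02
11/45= 0.24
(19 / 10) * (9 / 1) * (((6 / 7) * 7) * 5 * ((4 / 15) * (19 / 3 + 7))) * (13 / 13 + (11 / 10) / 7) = 73872 / 35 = 2110.63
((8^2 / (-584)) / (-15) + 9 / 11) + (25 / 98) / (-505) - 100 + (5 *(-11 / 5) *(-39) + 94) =50529012019 / 119221410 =423.82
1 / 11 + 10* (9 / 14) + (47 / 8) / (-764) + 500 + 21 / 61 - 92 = 11909714121 / 28708064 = 414.86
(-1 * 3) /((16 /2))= -3 /8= -0.38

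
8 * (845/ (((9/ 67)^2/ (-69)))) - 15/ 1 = -697950125/ 27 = -25850004.63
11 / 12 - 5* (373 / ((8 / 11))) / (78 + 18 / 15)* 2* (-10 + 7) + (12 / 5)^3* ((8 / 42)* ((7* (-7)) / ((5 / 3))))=1177731 / 10000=117.77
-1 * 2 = -2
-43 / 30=-1.43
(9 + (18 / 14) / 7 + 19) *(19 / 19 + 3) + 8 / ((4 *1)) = 5622 / 49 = 114.73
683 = 683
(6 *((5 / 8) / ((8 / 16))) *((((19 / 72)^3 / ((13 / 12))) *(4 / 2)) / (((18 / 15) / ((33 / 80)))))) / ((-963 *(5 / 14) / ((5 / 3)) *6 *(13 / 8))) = -2640715 / 60744992256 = -0.00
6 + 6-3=9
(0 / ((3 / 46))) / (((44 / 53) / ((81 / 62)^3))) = 0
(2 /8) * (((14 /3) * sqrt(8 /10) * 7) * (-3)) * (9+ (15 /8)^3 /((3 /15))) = -1052667 * sqrt(5) /2560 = -919.47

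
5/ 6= 0.83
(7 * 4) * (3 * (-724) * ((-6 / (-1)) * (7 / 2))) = -1277136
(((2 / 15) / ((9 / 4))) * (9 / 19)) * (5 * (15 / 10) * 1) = 4 / 19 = 0.21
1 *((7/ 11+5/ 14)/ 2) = 153/ 308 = 0.50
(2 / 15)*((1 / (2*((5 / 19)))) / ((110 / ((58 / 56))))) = 551 / 231000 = 0.00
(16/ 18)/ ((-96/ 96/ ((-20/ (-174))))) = -80/ 783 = -0.10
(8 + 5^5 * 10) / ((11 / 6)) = 187548 / 11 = 17049.82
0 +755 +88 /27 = 20473 /27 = 758.26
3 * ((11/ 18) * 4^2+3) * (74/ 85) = 1702/ 51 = 33.37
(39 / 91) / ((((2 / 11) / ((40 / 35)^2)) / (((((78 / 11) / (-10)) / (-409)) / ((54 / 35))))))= 208 / 60123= 0.00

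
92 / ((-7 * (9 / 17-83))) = 782 / 4907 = 0.16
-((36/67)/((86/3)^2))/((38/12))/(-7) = 486/16476439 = 0.00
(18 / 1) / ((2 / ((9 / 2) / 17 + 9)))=2835 / 34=83.38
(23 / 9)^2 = 529 / 81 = 6.53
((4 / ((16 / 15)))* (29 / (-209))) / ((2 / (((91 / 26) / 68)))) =-3045 / 227392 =-0.01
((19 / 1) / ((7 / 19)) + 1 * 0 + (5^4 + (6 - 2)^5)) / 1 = 11904 / 7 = 1700.57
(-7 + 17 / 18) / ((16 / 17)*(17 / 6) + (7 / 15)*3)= -545 / 366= -1.49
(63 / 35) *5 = 9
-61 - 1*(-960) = 899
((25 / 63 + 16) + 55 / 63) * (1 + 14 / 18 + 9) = 105536 / 567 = 186.13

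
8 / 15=0.53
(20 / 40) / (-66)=-1 / 132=-0.01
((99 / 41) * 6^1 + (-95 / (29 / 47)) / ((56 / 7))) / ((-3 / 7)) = 316799 / 28536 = 11.10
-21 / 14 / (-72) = 1 / 48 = 0.02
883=883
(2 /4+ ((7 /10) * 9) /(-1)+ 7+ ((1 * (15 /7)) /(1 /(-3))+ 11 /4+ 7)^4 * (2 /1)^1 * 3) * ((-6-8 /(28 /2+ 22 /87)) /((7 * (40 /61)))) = -69724748059371 /66690176000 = -1045.50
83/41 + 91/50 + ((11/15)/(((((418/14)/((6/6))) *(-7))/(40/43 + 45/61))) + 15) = 5773965691/306497550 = 18.84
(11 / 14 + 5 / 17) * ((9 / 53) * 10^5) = 115650000 / 6307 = 18336.77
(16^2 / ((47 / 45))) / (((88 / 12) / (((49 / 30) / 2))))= 14112 / 517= 27.30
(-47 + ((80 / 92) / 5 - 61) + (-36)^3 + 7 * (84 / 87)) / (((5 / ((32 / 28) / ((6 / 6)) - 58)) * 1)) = 12412411672 / 23345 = 531694.65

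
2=2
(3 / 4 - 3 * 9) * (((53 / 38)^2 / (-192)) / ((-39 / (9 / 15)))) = -19663 / 4805632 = -0.00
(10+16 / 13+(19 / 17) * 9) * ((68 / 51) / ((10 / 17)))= 1882 / 39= 48.26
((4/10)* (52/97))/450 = 52/109125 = 0.00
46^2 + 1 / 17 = 35973 / 17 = 2116.06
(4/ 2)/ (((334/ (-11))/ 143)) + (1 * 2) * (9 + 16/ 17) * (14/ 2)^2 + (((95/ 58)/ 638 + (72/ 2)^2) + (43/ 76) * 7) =1130143384604/ 499008191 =2264.78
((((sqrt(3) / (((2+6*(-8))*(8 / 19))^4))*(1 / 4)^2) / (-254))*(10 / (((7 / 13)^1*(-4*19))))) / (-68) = -445835*sqrt(3) / 70954823217840128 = -0.00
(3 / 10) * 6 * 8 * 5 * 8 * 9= 5184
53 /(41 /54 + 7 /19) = 54378 /1157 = 47.00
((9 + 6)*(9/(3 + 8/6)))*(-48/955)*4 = -15552/2483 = -6.26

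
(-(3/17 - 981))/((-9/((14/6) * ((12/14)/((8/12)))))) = -5558/17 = -326.94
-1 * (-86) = 86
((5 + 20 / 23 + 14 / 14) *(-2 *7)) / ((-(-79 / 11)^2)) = 3388 / 1817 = 1.86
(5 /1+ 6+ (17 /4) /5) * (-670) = -7939.50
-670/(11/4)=-2680/11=-243.64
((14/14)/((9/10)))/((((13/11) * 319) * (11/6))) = 20/12441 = 0.00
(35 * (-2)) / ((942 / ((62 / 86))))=-1085 / 20253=-0.05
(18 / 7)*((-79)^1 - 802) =-15858 / 7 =-2265.43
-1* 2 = -2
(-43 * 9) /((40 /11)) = -4257 /40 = -106.42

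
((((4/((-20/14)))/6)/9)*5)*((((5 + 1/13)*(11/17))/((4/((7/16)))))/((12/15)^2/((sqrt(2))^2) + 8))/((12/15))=-741125/52955136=-0.01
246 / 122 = 123 / 61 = 2.02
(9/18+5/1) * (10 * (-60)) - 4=-3304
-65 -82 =-147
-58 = -58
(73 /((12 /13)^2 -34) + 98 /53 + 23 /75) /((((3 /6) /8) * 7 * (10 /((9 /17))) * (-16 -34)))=6216222 /55205959375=0.00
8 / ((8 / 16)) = 16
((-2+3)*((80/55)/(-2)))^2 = 64/121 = 0.53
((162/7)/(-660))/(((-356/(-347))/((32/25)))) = -37476/856625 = -0.04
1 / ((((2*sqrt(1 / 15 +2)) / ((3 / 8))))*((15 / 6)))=3*sqrt(465) / 1240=0.05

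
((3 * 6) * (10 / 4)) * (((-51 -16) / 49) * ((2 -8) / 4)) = 9045 / 98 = 92.30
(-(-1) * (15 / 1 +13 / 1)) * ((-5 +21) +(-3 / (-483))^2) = 1658948 / 3703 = 448.00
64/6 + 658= 2006/3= 668.67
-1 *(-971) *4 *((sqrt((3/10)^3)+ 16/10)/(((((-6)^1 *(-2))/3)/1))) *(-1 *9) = -69912/5 - 26217 *sqrt(30)/100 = -15418.36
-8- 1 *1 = -9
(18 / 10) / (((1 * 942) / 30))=9 / 157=0.06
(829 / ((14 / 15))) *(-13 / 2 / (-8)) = 161655 / 224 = 721.67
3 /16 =0.19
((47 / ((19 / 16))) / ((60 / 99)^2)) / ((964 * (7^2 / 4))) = 51183 / 5609275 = 0.01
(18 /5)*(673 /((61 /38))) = 460332 /305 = 1509.29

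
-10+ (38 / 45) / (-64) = -10.01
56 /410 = 28 /205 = 0.14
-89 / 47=-1.89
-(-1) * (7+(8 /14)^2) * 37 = 13283 /49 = 271.08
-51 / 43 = -1.19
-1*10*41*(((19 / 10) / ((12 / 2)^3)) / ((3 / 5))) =-3895 / 648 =-6.01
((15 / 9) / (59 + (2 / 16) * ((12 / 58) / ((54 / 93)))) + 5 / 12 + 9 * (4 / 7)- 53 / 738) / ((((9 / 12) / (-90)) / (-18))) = 28104366300 / 2358853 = 11914.42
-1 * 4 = -4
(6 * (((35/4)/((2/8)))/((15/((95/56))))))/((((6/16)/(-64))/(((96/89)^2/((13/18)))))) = -672399360/102973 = -6529.86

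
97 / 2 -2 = 93 / 2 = 46.50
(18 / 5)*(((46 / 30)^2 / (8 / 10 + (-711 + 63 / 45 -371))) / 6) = -529 / 404925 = -0.00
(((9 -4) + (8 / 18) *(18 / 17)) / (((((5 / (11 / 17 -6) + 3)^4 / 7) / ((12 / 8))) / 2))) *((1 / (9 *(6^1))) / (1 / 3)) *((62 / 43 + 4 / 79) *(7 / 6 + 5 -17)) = -817326102044725 / 144279909411328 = -5.66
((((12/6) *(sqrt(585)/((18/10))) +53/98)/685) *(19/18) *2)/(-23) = -38 *sqrt(65)/85077-1007/13895910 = -0.00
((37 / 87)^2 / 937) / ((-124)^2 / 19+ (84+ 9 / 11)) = 286121 / 1325260986039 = 0.00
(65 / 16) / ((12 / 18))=6.09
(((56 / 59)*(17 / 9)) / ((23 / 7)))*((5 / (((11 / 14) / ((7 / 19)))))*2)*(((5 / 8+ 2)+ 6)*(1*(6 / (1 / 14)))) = 22857520 / 12331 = 1853.66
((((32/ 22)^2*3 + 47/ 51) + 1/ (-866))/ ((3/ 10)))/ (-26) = -194191295/ 208419354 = -0.93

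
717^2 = 514089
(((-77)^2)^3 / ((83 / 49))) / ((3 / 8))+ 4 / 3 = 328118767049.08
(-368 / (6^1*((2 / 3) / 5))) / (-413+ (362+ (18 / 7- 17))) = 1610 / 229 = 7.03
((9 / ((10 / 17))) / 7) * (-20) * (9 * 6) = -16524 / 7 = -2360.57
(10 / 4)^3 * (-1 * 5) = -625 / 8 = -78.12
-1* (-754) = 754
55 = 55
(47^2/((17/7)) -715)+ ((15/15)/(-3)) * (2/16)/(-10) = 793937/4080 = 194.59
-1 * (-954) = 954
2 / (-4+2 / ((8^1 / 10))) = -4 / 3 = -1.33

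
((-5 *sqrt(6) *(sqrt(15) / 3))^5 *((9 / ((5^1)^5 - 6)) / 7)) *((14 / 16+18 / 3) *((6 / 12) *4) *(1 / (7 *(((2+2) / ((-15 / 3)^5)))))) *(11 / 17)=1329345703125 *sqrt(10) / 10392508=404499.11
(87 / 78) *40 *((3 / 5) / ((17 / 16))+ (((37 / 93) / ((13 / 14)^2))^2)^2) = 367035815890489277888 / 13485619020727862541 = 27.22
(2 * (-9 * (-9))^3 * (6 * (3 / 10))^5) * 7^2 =3075343841682 / 3125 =984110029.34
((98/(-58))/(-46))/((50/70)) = 343/6670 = 0.05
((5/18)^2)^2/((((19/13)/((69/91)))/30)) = 71875/775656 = 0.09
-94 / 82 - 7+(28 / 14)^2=-170 / 41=-4.15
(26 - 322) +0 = -296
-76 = -76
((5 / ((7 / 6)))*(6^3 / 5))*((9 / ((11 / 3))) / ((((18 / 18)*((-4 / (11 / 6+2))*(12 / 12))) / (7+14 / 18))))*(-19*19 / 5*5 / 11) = 13450860 / 121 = 111164.13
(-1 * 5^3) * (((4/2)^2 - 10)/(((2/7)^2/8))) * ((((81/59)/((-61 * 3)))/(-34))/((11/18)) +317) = 15680884254000/673013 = 23299526.54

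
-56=-56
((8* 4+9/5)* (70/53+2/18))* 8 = 923416/2385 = 387.18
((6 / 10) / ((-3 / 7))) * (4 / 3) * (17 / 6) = -238 / 45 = -5.29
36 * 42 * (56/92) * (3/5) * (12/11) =762048/1265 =602.41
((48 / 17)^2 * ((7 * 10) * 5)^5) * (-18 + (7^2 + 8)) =471940560000000000 / 289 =1633012318339100.35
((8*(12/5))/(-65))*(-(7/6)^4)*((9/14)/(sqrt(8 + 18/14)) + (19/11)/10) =45619/482625 + 343*sqrt(455)/63375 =0.21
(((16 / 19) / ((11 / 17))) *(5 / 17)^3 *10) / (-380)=-1000 / 1147619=-0.00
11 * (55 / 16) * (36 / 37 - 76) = -209935 / 74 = -2836.96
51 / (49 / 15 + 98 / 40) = 3060 / 343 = 8.92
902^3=733870808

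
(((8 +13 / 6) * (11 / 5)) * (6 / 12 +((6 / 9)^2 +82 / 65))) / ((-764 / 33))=-2.13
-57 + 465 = 408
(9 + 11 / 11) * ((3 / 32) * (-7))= -105 / 16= -6.56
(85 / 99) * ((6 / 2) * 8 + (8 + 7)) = 1105 / 33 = 33.48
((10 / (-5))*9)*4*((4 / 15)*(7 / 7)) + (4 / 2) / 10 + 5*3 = -4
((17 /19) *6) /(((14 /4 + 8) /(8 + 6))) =2856 /437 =6.54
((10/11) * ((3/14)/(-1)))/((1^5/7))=-15/11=-1.36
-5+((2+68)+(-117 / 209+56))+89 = 43773 / 209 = 209.44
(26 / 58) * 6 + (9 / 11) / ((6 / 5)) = 2151 / 638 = 3.37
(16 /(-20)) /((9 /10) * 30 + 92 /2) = -4 /365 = -0.01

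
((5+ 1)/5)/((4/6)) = 1.80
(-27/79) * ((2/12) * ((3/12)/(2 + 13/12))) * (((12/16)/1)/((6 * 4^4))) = -27/11972608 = -0.00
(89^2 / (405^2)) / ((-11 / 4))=-31684 / 1804275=-0.02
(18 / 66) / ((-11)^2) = 3 / 1331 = 0.00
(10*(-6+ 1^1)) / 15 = -10 / 3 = -3.33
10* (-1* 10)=-100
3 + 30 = 33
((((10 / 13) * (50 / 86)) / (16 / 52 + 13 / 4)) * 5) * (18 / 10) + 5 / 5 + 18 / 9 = 6573 / 1591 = 4.13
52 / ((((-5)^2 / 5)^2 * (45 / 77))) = 4004 / 1125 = 3.56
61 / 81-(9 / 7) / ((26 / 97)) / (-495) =618467 / 810810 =0.76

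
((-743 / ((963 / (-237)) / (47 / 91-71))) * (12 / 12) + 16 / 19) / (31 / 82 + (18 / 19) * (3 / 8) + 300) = -391014333688 / 9124396645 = -42.85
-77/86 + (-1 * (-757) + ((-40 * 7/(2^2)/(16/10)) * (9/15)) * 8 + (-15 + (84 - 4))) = 52555/86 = 611.10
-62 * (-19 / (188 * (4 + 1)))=589 / 470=1.25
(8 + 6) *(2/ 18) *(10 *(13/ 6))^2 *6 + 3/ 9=4381.81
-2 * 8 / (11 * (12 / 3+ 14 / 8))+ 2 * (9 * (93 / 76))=209329 / 9614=21.77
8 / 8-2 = -1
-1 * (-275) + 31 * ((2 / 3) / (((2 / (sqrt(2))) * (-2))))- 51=224- 31 * sqrt(2) / 6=216.69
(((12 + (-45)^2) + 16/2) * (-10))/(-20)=2045/2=1022.50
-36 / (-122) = 18 / 61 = 0.30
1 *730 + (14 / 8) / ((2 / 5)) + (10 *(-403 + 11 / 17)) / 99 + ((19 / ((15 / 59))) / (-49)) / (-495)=34326214331 / 49480200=693.74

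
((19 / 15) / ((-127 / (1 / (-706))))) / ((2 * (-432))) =-19 / 1162019520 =-0.00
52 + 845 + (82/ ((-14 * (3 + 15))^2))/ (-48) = 1367114071/ 1524096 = 897.00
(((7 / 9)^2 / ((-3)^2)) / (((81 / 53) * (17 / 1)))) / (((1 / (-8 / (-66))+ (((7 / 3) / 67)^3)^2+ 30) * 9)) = 939681673971572 / 125038635302426747157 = 0.00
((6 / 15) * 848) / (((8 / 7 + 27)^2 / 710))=11800768 / 38809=304.07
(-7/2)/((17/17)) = -7/2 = -3.50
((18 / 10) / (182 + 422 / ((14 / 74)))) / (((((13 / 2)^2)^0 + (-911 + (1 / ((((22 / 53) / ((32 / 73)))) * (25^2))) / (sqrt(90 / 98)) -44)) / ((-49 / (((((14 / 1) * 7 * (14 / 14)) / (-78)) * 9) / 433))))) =-2411718903734765625 / 1643511485555729908592 -249169795875 * sqrt(5) / 205438935694466238574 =-0.00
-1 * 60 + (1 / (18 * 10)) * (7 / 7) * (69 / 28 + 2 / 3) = -906937 / 15120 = -59.98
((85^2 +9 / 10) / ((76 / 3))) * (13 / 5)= 2818101 / 3800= 741.61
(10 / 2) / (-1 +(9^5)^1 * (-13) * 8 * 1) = -5 / 6141097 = -0.00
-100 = -100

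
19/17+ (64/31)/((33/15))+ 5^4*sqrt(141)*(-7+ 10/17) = -47582.62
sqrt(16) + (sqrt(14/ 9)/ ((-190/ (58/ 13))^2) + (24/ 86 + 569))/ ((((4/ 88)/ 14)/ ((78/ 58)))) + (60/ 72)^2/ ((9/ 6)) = 8932 * sqrt(14)/ 117325 + 15878554919/ 67338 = 235804.06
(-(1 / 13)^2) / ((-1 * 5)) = 1 / 845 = 0.00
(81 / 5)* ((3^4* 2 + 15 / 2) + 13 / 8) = 110889 / 40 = 2772.22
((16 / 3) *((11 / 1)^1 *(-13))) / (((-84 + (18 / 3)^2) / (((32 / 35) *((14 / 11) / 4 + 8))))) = 12688 / 105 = 120.84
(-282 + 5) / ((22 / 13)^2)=-46813 / 484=-96.72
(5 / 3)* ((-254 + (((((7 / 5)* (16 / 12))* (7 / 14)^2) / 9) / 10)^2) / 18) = -462914951 / 19683000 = -23.52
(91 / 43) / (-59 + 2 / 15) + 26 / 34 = 470392 / 645473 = 0.73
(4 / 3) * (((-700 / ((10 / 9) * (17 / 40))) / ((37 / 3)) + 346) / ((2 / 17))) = 284068 / 111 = 2559.17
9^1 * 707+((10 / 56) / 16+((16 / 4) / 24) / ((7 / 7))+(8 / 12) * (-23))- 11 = 8516719 / 1344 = 6336.84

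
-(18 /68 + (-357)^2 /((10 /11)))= -11916504 /85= -140194.16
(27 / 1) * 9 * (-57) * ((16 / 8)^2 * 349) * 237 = -4582631052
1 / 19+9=172 / 19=9.05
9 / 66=3 / 22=0.14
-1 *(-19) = 19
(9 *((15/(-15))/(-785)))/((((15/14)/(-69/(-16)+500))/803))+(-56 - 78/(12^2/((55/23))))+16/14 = 8108625772/1895775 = 4277.21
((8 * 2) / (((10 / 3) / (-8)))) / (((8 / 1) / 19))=-91.20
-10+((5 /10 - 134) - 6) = -299 /2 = -149.50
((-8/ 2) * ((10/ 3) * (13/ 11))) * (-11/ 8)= 65/ 3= 21.67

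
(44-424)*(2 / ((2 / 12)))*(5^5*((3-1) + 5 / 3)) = -52250000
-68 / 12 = -17 / 3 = -5.67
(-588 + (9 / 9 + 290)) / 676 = -297 / 676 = -0.44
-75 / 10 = -15 / 2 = -7.50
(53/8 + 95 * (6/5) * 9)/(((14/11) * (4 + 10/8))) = 90871/588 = 154.54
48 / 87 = 16 / 29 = 0.55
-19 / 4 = -4.75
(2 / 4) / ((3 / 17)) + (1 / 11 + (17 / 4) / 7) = 3263 / 924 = 3.53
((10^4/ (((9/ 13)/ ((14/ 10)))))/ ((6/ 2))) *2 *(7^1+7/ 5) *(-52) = -5888711.11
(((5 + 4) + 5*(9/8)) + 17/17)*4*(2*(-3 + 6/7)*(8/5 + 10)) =-21750/7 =-3107.14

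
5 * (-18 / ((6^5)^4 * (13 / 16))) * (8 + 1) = -5 / 18337214398464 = -0.00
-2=-2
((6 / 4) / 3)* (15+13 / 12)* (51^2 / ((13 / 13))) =167331 / 8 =20916.38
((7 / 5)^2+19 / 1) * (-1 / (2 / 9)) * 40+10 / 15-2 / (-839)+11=-47333833 / 12585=-3761.13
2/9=0.22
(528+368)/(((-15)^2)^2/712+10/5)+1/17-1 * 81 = -60774240/884833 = -68.68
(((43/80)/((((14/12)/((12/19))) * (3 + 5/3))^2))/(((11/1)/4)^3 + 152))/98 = 1003104/2348449925255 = 0.00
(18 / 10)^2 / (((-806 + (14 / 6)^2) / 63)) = -45927 / 180125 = -0.25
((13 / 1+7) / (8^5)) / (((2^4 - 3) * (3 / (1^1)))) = 0.00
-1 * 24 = -24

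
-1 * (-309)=309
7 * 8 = 56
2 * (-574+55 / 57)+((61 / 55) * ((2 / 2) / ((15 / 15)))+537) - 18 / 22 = -608.78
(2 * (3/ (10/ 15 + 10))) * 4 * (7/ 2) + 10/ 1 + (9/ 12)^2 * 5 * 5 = 511/ 16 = 31.94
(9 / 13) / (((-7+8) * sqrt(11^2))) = 9 / 143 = 0.06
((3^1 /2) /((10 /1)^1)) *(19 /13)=57 /260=0.22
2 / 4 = 1 / 2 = 0.50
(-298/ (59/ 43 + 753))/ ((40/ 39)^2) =-9745047/ 25950400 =-0.38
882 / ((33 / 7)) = 2058 / 11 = 187.09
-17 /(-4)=17 /4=4.25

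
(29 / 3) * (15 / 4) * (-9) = -1305 / 4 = -326.25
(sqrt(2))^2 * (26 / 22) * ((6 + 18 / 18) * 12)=2184 / 11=198.55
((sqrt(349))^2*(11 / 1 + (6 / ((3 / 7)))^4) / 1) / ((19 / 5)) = 67055115 / 19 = 3529216.58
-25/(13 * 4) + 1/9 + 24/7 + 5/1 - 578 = -1867127/3276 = -569.94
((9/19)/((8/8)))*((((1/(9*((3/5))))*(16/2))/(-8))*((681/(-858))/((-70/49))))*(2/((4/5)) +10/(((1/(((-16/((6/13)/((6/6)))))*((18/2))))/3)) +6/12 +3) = 2477251/5434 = 455.88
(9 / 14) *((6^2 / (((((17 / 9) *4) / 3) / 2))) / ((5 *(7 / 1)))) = 0.53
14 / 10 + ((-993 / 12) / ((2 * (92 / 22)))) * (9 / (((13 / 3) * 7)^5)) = 16075028243441 / 11482191469840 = 1.40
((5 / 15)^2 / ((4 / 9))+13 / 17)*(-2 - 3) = -345 / 68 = -5.07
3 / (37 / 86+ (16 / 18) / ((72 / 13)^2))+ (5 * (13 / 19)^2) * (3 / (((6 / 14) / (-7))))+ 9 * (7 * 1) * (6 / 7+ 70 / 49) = 4127029 / 115159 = 35.84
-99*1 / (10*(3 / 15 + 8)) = -99 / 82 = -1.21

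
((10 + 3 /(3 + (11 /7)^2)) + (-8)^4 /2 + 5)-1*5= 551691 /268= 2058.55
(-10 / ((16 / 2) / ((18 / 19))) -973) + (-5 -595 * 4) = -127649 / 38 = -3359.18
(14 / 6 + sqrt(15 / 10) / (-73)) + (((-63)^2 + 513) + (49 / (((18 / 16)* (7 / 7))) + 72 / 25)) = 1019423 / 225 - sqrt(6) / 146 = 4530.75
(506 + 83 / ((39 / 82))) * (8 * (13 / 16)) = 13270 / 3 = 4423.33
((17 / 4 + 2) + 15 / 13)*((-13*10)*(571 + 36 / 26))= -14323925 / 26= -550920.19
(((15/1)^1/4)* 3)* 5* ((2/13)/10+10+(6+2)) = 52695/52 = 1013.37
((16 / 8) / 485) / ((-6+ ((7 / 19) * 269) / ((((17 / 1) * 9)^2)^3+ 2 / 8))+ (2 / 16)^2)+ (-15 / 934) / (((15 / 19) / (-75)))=257941583083861657038229 / 169141261748108079987390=1.53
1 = 1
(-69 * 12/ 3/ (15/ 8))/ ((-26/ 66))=24288/ 65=373.66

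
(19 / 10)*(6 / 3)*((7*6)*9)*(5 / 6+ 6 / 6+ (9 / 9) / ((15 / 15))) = 4069.80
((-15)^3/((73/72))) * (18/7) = -4374000/511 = -8559.69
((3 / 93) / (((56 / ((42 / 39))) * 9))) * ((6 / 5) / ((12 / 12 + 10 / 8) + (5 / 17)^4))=167042 / 4559072505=0.00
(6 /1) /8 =3 /4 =0.75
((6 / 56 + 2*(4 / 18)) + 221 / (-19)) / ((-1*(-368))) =-53051 / 1761984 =-0.03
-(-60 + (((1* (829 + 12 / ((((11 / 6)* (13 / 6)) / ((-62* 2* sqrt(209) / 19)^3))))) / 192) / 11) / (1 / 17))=112627 / 2112 + 72928368* sqrt(209) / 51623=20476.65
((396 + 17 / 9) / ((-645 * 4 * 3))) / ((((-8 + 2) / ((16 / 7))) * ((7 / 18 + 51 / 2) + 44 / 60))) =3581 / 4868073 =0.00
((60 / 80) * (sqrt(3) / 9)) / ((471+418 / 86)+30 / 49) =0.00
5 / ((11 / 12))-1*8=-2.55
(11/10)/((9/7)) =77/90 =0.86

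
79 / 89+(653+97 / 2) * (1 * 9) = 1123961 / 178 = 6314.39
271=271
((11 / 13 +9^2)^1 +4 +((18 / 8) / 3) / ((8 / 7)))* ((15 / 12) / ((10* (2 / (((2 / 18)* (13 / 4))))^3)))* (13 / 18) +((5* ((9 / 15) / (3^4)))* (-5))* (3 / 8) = -0.02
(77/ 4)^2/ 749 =847/ 1712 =0.49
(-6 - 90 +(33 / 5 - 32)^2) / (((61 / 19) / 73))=19042123 / 1525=12486.64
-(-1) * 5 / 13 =5 / 13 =0.38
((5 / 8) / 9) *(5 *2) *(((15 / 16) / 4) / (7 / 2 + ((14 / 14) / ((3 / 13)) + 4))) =125 / 9088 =0.01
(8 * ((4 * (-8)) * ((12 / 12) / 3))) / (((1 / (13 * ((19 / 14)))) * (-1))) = 31616 / 21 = 1505.52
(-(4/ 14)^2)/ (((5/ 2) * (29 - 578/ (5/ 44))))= 8/ 1239063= 0.00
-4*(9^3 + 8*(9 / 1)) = -3204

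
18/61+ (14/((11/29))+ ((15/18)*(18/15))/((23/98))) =639930/15433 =41.47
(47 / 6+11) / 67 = 113 / 402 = 0.28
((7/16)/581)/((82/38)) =19/54448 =0.00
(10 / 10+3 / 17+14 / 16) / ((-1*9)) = -31 / 136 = -0.23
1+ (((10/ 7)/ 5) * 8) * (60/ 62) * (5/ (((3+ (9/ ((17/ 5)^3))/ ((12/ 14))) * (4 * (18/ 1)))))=21881653/ 20899053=1.05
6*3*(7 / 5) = 126 / 5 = 25.20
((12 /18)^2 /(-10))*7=-14 /45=-0.31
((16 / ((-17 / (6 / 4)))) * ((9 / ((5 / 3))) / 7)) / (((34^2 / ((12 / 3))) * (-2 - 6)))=81 / 171955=0.00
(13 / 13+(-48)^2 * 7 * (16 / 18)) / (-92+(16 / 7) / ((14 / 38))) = -702513 / 4204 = -167.11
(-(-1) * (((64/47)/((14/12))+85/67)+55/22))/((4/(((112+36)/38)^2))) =297895769/15915046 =18.72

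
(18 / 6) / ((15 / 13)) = 13 / 5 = 2.60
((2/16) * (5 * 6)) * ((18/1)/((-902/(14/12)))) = -0.09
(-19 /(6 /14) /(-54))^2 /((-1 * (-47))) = 17689 /1233468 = 0.01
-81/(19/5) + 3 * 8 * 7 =2787/19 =146.68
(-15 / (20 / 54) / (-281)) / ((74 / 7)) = 567 / 41588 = 0.01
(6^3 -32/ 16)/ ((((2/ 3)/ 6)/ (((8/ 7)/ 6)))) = 2568/ 7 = 366.86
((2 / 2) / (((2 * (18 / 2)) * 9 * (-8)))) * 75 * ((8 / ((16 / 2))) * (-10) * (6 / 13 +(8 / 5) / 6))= 1775 / 4212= 0.42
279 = 279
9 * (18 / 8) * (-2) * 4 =-162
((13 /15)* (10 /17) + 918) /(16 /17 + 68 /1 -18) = 23422 /1299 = 18.03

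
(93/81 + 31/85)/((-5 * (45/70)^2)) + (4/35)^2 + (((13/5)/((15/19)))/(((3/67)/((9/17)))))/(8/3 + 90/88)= 12832046188/1304709525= 9.84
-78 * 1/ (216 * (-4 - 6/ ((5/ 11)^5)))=40625/ 35237016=0.00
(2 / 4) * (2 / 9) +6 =55 / 9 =6.11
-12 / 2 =-6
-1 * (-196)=196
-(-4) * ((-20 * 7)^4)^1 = 1536640000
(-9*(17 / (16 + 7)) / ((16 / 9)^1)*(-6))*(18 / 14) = 28.87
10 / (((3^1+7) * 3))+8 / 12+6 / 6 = 2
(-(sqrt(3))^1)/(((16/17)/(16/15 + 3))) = -1037 * sqrt(3)/240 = -7.48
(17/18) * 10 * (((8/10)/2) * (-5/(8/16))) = -340/9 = -37.78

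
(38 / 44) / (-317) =-0.00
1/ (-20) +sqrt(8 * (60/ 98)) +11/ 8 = 3.54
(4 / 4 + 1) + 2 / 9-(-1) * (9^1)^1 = 101 / 9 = 11.22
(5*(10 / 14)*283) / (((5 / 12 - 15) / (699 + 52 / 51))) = -40413532 / 833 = -48515.64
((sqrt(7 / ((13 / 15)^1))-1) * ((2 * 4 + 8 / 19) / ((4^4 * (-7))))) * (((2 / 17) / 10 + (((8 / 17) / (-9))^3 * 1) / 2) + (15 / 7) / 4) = 274481503 / 106702341984-274481503 * sqrt(1365) / 1387130445792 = -0.00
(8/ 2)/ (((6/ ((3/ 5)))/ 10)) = 4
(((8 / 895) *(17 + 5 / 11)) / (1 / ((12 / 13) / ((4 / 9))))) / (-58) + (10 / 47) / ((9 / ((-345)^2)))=490853496658 / 174443555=2813.82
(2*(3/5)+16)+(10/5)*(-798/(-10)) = 884/5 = 176.80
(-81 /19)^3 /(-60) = 177147 /137180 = 1.29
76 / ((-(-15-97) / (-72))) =-342 / 7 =-48.86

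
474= 474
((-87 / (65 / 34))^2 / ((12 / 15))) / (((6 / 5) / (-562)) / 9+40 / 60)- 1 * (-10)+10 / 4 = 3699893551 / 949442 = 3896.91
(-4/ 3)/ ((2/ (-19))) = 38/ 3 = 12.67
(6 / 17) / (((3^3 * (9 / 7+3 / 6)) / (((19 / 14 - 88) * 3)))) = -2426 / 1275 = -1.90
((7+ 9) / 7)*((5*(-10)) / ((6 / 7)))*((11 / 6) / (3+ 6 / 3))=-48.89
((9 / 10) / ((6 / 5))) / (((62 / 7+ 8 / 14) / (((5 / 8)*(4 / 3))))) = 35 / 528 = 0.07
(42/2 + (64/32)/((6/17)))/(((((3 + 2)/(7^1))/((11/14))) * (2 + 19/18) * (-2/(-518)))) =12432/5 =2486.40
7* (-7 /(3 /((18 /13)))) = -294 /13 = -22.62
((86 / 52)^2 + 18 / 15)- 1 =9921 / 3380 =2.94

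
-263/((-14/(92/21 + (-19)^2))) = 2017999/294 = 6863.94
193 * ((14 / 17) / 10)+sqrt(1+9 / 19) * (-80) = 1351 / 85 - 160 * sqrt(133) / 19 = -81.22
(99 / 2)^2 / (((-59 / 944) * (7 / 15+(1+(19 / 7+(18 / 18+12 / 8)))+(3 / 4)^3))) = -263450880 / 47731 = -5519.49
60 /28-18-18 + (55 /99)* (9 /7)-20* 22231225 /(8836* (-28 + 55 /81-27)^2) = -50.20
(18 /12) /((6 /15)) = 15 /4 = 3.75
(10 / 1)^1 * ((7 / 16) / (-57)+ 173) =788845 / 456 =1729.92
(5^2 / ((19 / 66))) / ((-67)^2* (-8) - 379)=-550 / 229843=-0.00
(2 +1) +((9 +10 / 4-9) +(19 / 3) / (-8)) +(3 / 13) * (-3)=1253 / 312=4.02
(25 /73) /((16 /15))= 0.32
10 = 10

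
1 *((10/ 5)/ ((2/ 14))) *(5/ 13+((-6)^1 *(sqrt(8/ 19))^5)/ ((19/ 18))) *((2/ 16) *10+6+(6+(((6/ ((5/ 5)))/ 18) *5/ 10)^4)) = 46235/ 648 - 7693504 *sqrt(38)/ 390963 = -49.96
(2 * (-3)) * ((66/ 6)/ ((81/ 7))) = -5.70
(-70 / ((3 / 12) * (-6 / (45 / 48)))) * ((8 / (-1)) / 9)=-350 / 9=-38.89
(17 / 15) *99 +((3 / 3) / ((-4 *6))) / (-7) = 94253 / 840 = 112.21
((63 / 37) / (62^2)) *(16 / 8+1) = 189 / 142228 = 0.00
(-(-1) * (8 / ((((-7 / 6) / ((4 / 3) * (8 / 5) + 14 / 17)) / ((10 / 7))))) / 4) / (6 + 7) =-464 / 833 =-0.56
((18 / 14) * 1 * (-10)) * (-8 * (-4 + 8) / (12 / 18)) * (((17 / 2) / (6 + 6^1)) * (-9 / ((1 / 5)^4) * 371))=-912262500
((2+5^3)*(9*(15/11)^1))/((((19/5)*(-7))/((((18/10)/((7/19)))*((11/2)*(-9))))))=1388745/98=14170.87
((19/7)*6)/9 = 38/21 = 1.81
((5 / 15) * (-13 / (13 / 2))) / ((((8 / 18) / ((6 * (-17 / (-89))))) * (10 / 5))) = -0.86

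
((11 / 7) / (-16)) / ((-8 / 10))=55 / 448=0.12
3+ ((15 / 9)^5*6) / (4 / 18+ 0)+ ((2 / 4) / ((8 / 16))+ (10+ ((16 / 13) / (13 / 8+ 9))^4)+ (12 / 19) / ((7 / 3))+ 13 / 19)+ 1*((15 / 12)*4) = 655268172489485207 / 1784609754598125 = 367.18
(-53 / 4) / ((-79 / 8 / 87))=9222 / 79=116.73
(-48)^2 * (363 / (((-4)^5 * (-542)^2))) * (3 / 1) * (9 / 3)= -29403 / 1175056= -0.03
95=95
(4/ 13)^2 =0.09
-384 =-384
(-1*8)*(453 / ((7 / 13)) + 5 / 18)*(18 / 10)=-424148 / 35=-12118.51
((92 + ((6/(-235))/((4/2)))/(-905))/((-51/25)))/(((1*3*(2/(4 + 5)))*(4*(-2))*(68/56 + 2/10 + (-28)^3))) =-684813605/1777704183032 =-0.00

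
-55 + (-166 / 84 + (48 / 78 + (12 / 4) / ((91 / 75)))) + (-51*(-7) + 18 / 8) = 333455 / 1092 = 305.36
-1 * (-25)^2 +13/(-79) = -49388/79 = -625.16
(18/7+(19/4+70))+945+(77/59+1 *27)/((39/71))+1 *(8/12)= 69229037/64428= 1074.52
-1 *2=-2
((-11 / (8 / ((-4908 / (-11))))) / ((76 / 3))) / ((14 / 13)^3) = -8087157 / 417088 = -19.39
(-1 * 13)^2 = 169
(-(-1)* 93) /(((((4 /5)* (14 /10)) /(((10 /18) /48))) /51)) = 65875 /1344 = 49.01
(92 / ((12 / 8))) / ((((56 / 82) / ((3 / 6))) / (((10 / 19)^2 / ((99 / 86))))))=8109800 / 750519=10.81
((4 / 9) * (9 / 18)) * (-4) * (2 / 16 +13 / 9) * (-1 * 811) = 91643 / 81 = 1131.40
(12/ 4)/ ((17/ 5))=15/ 17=0.88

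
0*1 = 0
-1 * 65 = -65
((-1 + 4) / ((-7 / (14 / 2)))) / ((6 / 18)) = -9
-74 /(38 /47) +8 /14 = -12097 /133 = -90.95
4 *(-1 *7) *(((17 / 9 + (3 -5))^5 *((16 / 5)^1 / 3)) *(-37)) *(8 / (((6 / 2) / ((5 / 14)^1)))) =-9472 / 531441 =-0.02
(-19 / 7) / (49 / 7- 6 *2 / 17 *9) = -323 / 77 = -4.19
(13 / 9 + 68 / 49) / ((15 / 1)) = 1249 / 6615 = 0.19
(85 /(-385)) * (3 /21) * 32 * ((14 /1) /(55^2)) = -0.00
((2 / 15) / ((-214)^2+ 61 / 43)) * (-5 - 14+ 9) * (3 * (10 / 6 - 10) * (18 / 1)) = 0.01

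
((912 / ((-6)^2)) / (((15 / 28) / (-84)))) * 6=-119168 / 5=-23833.60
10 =10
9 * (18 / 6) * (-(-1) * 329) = 8883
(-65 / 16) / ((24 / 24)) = -65 / 16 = -4.06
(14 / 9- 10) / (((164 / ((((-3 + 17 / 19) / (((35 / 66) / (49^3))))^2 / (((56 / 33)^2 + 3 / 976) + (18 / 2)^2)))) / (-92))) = 855600954784642547712 / 69452513873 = 12319222258.09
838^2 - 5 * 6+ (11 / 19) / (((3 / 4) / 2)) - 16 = 40025374 / 57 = 702199.54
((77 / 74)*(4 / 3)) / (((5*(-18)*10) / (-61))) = 4697 / 49950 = 0.09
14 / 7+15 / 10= 7 / 2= 3.50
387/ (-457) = -387/ 457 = -0.85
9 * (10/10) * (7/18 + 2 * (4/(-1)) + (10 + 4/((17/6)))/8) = -3785/68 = -55.66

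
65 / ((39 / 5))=25 / 3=8.33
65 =65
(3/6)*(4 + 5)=9/2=4.50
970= 970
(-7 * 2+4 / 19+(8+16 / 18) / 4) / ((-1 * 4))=989 / 342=2.89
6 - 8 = -2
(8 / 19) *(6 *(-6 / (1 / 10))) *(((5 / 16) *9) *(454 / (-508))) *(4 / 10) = 367740 / 2413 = 152.40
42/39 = 14/13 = 1.08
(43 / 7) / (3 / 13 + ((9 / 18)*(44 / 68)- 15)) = -19006 / 44695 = -0.43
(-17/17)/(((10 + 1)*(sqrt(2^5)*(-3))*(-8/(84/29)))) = -0.00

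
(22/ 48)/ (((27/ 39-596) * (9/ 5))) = -715/ 1671624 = -0.00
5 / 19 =0.26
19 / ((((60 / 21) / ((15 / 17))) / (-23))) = -9177 / 68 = -134.96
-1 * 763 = -763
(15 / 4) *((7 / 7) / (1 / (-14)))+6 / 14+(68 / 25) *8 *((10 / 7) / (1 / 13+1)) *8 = 87637 / 490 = 178.85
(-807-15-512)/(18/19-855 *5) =25346/81207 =0.31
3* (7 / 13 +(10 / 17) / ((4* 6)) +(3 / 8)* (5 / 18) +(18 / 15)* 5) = 70725 / 3536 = 20.00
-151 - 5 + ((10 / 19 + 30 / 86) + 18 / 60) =-154.82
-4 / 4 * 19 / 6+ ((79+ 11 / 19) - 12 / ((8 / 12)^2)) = 5633 / 114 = 49.41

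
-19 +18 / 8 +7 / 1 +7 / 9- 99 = -3887 / 36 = -107.97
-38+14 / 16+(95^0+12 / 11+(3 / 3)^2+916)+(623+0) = 132437 / 88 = 1504.97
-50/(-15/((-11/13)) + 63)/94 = -275/41736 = -0.01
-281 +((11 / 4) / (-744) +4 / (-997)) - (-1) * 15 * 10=-388709303 / 2967072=-131.01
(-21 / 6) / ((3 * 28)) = -1 / 24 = -0.04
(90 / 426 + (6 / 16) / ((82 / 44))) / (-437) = -4803 / 5088428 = -0.00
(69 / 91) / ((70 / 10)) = 69 / 637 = 0.11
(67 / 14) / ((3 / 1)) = 67 / 42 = 1.60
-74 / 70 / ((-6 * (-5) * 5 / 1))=-37 / 5250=-0.01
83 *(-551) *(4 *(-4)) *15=10975920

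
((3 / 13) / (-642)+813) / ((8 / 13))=2261765 / 1712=1321.12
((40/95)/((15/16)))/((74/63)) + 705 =2479419/3515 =705.38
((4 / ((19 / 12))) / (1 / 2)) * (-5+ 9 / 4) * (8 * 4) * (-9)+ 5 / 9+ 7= 685580 / 171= 4009.24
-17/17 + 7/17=-0.59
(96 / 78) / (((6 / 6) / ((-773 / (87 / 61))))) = -754448 / 1131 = -667.06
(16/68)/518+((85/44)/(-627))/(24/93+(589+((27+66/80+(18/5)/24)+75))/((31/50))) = 0.00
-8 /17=-0.47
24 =24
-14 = -14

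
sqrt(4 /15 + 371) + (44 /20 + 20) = sqrt(83535) /15 + 111 /5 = 41.47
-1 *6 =-6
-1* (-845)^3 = 603351125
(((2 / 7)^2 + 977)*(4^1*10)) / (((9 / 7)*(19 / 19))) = 638360 / 21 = 30398.10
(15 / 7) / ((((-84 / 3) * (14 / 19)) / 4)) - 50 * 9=-308985 / 686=-450.42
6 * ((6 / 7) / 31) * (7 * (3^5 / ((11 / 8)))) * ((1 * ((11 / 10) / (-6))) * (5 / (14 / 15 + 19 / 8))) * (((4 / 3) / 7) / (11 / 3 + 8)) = -559872 / 603043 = -0.93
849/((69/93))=1144.30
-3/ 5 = -0.60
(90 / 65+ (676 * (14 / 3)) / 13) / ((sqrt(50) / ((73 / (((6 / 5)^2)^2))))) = 43425875 * sqrt(2) / 50544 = 1215.05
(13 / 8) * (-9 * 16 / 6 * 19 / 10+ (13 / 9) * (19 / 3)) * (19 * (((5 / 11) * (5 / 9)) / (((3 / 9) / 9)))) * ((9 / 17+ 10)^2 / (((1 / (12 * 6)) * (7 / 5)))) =-139090782025 / 3179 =-43752998.44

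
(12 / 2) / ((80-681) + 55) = -1 / 91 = -0.01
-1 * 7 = -7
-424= -424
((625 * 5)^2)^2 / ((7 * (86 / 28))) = 190734863281250 / 43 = 4435694494912.79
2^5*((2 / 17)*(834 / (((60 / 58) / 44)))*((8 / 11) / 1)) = 8255488 / 85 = 97123.39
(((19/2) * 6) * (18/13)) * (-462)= -474012/13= -36462.46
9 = 9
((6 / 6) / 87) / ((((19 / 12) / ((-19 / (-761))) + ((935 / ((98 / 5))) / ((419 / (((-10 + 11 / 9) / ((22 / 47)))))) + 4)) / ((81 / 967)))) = 4989033 / 338273679154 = 0.00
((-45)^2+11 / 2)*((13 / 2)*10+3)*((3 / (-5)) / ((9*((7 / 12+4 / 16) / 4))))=-1104592 / 25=-44183.68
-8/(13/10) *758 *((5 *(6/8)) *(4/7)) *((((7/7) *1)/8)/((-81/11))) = 416900/2457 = 169.68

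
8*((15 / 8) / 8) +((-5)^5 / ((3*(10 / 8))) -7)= -20123 / 24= -838.46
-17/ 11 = -1.55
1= 1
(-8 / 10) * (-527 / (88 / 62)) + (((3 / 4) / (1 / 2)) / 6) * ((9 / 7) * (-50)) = 216343 / 770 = 280.96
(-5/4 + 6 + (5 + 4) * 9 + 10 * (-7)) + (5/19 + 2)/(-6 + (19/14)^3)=11025217/729980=15.10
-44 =-44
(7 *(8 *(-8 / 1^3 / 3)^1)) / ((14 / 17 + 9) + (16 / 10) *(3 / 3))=-38080 / 2913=-13.07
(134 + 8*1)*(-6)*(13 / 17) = -11076 / 17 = -651.53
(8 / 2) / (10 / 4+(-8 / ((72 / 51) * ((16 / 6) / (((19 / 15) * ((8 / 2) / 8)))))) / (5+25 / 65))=1.78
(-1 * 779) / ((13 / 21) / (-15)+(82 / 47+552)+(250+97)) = -11533095 / 13334914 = -0.86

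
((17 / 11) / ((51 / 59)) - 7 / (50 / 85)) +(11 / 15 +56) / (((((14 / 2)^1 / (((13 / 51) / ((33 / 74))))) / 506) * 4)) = 203547559 / 353430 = 575.92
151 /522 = 0.29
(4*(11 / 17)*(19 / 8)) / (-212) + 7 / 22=22929 / 79288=0.29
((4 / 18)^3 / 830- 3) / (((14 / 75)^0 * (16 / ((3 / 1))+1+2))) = -907601 / 2521125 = -0.36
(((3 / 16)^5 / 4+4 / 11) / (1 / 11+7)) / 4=16779889 / 1308622848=0.01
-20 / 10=-2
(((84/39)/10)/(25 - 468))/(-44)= 7/633490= 0.00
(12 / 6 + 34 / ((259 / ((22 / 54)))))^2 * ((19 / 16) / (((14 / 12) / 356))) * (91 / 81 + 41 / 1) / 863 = 594882939721600 / 7976266506243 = 74.58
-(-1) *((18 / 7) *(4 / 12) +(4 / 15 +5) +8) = 1483 / 105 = 14.12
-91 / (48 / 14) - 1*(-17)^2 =-7573 / 24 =-315.54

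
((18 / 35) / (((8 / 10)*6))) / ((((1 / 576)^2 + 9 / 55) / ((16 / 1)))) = 218972160 / 20902273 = 10.48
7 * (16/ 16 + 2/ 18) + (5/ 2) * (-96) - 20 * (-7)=-830/ 9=-92.22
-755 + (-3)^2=-746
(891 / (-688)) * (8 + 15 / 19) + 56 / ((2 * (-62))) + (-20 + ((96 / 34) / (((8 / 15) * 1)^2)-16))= -261146239 / 6888944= -37.91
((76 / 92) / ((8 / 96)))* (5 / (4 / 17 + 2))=510 / 23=22.17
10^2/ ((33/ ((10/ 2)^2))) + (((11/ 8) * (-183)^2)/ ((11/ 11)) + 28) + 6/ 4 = 12184295/ 264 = 46152.63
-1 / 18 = -0.06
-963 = -963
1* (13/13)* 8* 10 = 80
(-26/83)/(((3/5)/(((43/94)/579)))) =-2795/6776037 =-0.00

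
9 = 9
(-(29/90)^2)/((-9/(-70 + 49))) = -0.24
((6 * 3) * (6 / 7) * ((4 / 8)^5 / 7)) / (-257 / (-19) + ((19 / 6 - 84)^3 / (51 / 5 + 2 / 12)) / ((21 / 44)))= -4307661 / 6675357047632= -0.00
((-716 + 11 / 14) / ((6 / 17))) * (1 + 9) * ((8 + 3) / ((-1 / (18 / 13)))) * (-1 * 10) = -280864650 / 91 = -3086424.73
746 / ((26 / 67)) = 24991 / 13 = 1922.38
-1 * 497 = -497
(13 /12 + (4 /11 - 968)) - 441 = -185797 /132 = -1407.55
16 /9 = 1.78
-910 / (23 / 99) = -90090 / 23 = -3916.96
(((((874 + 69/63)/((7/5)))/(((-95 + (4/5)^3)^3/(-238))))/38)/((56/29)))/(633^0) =88475205078125/36814671638509464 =0.00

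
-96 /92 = -24 /23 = -1.04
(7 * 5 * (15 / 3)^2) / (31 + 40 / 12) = 2625 / 103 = 25.49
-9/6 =-3/2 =-1.50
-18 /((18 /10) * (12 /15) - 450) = 25 /623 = 0.04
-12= -12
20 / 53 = 0.38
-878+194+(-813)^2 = 660285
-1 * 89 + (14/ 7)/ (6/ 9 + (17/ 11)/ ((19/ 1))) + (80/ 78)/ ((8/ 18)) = -512261/ 6097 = -84.02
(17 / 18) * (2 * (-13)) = -221 / 9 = -24.56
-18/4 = -9/2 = -4.50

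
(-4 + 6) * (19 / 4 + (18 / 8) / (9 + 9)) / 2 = 39 / 8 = 4.88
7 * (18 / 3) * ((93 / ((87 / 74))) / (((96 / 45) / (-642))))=-115978905 / 116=-999818.15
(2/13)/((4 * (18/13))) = 1/36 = 0.03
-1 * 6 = -6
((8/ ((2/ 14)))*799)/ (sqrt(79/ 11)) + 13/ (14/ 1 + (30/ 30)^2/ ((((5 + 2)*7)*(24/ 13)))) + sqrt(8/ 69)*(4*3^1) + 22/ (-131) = 16701.04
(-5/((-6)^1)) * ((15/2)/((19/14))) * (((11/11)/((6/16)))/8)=175/114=1.54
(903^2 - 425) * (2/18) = 814984/9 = 90553.78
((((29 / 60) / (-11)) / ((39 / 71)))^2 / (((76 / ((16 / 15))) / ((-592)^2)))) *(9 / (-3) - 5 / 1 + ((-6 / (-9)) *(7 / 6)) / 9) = -238097121436736 / 955931959125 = -249.07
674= 674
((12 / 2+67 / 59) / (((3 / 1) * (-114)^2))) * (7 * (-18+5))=-38311 / 2300292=-0.02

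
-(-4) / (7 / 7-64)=-4 / 63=-0.06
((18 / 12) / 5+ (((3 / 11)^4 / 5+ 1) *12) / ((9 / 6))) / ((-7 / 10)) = -11.87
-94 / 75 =-1.25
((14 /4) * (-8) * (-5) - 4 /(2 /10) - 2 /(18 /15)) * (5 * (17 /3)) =30175 /9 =3352.78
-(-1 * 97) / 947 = 97 / 947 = 0.10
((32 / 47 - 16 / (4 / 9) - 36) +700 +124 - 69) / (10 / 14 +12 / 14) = 224931 / 517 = 435.07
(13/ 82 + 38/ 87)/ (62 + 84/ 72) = 4247/ 450631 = 0.01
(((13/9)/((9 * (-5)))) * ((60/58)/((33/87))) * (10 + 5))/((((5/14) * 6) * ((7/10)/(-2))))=520/297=1.75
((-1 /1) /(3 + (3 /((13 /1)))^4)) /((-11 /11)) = 28561 /85764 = 0.33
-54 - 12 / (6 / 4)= -62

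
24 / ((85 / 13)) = 312 / 85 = 3.67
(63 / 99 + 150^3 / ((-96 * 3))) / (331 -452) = 515597 / 5324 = 96.84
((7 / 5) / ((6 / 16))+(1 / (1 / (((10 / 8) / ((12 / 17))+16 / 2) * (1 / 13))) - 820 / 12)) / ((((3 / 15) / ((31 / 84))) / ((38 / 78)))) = -117332923 / 2044224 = -57.40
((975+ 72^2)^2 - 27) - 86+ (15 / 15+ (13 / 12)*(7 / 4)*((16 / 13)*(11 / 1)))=113799584 / 3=37933194.67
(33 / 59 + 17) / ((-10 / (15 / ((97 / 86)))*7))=-19092 / 5723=-3.34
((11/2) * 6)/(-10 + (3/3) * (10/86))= -1419/425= -3.34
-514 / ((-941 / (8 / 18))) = 2056 / 8469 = 0.24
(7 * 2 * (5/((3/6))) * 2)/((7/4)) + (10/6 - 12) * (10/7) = 3050/21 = 145.24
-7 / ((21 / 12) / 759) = -3036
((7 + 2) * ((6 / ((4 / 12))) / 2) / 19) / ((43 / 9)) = 729 / 817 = 0.89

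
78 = 78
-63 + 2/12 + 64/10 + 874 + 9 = 24797/30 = 826.57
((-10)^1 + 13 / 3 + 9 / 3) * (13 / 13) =-8 / 3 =-2.67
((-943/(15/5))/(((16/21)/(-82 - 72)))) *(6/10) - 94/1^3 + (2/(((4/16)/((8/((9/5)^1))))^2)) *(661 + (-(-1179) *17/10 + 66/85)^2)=2379948570212159/936360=2541702518.49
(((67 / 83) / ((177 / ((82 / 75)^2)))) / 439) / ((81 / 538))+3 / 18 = 979979625983 / 5876969276250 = 0.17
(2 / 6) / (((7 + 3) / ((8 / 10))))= 2 / 75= 0.03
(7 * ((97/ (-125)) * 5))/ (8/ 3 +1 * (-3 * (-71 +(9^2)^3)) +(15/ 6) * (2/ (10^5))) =1629600/ 95646439997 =0.00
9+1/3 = 28/3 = 9.33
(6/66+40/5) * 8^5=2916352/11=265122.91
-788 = -788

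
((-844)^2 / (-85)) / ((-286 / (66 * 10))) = 4274016 / 221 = 19339.44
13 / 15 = 0.87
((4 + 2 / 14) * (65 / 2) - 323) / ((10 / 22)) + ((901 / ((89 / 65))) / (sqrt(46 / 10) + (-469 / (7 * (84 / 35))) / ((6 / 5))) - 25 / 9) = -347582230594801 / 779871630510 - 303600960 * sqrt(115) / 1237891477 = -448.32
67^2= 4489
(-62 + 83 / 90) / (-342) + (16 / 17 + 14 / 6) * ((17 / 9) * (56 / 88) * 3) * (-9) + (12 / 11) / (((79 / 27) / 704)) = 4183007993 / 26747820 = 156.39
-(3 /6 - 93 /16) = 85 /16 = 5.31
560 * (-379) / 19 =-212240 / 19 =-11170.53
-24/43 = -0.56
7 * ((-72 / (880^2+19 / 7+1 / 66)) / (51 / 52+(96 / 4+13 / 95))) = -1150269120 / 44392963262941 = -0.00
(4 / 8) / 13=1 / 26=0.04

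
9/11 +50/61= 1099/671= 1.64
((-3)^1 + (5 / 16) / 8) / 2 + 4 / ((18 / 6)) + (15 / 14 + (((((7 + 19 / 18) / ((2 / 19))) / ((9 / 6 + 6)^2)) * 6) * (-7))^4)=6345364595759911747 / 595213920000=10660645.50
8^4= 4096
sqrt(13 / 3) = sqrt(39) / 3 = 2.08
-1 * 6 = -6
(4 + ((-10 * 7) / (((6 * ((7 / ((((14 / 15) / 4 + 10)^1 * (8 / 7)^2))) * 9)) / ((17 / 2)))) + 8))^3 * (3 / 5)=-46175546701376 / 104205837015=-443.12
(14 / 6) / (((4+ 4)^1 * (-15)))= -7 / 360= -0.02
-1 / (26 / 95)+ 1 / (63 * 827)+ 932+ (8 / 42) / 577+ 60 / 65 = 726334947623 / 781619202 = 929.27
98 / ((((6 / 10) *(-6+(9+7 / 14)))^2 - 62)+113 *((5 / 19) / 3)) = -558600 / 271763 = -2.06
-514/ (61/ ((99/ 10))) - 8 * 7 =-139.42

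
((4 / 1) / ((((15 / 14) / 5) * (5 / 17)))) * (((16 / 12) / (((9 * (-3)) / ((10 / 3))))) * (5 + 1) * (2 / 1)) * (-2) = 60928 / 243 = 250.73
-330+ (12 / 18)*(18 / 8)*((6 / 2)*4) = -312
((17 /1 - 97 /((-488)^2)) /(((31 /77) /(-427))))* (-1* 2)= 36059.97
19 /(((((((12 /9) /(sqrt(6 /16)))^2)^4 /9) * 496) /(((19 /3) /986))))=575550603 /131279970369536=0.00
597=597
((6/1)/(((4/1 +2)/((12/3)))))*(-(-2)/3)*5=40/3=13.33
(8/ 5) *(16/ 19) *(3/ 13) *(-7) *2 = -5376/ 1235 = -4.35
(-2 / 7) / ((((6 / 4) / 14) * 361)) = -8 / 1083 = -0.01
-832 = -832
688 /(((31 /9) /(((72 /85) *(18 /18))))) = 169.19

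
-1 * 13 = -13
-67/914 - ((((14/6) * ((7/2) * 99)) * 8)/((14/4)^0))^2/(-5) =38237211601/4570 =8367004.73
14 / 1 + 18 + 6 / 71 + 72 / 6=3130 / 71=44.08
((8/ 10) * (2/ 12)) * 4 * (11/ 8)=11/ 15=0.73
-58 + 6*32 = 134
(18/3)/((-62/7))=-21/31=-0.68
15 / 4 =3.75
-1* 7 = -7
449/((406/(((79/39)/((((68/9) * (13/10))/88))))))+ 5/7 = 12122015/583219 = 20.78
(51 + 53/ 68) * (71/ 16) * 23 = 5749793/ 1088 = 5284.74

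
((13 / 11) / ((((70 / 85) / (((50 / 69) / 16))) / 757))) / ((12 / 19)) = 79466075 / 1020096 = 77.90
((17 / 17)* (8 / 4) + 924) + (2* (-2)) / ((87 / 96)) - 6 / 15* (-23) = 134964 / 145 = 930.79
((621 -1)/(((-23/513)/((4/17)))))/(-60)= 21204/391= 54.23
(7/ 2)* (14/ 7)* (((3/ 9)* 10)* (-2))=-46.67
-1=-1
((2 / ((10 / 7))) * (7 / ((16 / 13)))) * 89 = 56693 / 80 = 708.66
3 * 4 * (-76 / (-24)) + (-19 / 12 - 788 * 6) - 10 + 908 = -45523 / 12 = -3793.58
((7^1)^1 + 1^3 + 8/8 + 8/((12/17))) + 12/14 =445/21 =21.19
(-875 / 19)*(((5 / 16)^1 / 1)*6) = -13125 / 152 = -86.35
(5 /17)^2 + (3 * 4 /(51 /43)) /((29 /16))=47509 /8381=5.67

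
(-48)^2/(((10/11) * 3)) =4224/5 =844.80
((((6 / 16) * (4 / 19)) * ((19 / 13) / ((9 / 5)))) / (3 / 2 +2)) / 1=5 / 273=0.02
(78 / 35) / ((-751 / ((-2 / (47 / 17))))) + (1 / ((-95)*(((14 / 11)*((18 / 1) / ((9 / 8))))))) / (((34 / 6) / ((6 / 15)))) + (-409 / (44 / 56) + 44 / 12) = -544501681212593 / 1053446024400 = -516.88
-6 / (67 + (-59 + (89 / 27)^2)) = -4374 / 13753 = -0.32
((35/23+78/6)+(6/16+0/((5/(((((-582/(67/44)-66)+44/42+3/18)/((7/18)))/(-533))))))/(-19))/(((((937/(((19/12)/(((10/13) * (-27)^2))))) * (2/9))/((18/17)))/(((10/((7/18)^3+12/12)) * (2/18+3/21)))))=608388/1218170275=0.00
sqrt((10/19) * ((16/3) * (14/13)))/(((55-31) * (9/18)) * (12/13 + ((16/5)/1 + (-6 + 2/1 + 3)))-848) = -0.00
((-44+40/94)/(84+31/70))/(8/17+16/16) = -487424/1389085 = -0.35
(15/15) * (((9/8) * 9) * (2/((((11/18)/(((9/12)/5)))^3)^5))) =239299329230617529590083/16708992677662604000000000000000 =0.00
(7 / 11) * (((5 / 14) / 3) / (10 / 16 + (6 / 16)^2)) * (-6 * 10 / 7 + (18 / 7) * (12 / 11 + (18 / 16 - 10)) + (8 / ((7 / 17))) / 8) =-46040 / 17787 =-2.59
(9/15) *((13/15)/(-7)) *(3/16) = -39/2800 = -0.01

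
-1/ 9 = -0.11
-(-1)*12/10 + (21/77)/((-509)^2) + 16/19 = 552879139/270739645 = 2.04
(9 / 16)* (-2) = -9 / 8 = -1.12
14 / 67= 0.21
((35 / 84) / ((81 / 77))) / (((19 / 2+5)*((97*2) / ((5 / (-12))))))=-1925 / 32810832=-0.00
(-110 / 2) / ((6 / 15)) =-275 / 2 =-137.50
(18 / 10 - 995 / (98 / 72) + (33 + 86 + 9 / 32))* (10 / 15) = -4781923 / 11760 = -406.63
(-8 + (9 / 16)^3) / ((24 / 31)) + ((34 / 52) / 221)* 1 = -167803169 / 16613376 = -10.10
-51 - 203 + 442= 188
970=970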